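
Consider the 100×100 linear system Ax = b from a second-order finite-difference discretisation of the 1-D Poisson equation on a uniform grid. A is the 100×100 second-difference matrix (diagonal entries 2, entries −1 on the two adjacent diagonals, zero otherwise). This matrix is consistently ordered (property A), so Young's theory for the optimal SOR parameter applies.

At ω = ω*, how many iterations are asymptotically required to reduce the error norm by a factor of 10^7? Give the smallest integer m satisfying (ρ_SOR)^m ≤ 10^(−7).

m = 260

n=100: λ(B_J) = 1 − λ(A)/2 = cos(kπ/101); k=1 gives ρ_J = 0.9995163.
√(1−ρ_J²) simplifies to sin(π/101) = 0.0310999.
ω* = 2/(1 + 0.0310999) = 2/1.0310999 = 1.9396763.
At ω = 1.9396763 every |λ(B_ω)| = ω−1, so ρ_SOR = 0.9396763.
For 7 digits: m = 7·ln10 / (−ln 0.9396763) = 16.1181/0.0622198 = 259.051; round up → m = 260.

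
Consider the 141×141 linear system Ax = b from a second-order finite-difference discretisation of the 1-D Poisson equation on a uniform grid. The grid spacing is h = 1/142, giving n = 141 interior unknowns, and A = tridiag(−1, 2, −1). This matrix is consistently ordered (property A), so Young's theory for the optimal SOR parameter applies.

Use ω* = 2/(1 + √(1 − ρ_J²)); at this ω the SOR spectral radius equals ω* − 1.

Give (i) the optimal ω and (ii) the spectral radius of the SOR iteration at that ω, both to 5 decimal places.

ω* = 1.95671, ρ_SOR = 0.95671

n=141: λ(B_J) = 1 − λ(A)/2 = cos(kπ/142); k=1 gives ρ_J = 0.99976.
√(1 − cos²(π/142)) = sin(π/142) ≈ 0.022122.
[ω*] 2 ÷ (1 + 0.022122) = 2 ÷ 1.022122 = 1.95671.
ρ_SOR = ω* − 1 ≈ 0.95671.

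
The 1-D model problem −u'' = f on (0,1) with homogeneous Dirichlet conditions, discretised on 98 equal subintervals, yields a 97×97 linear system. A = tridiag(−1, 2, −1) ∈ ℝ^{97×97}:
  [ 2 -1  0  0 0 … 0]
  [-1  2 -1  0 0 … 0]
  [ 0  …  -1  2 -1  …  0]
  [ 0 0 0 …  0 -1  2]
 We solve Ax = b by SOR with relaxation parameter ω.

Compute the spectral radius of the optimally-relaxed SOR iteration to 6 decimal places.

ρ_SOR = 0.937888

With n=97, ρ(Jacobi) = cos(π/98) = 0.999486.
√(1 − cos²(π/98)) = sin(π/98) ≈ 0.0320516.
ω* = 2/(1 + 0.0320516) = 2/1.0320516 = 1.937888.
ρ_SOR = ω* − 1 = 1.937888 − 1 = 0.937888.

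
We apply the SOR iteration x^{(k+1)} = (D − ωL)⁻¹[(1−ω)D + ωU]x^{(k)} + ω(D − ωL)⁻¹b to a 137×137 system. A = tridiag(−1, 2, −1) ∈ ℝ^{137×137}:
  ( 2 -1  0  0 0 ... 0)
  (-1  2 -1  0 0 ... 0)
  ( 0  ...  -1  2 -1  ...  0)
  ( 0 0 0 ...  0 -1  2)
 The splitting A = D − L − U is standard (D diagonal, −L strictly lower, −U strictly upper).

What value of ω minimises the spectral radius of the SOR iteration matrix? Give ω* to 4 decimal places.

ω* = 1.9555

[ρ_J] n=137: ρ(B_J) = cos(π/(n+1)) = cos(π/138) = 0.9997.
√(1 − cos²(π/138)) = sin(π/138) ≈ 0.02276.
[ω*] 2 ÷ (1 + 0.02276) = 2 ÷ 1.02276 = 1.9555.
ρ(B_{ω*}) = ω*−1 = 0.9555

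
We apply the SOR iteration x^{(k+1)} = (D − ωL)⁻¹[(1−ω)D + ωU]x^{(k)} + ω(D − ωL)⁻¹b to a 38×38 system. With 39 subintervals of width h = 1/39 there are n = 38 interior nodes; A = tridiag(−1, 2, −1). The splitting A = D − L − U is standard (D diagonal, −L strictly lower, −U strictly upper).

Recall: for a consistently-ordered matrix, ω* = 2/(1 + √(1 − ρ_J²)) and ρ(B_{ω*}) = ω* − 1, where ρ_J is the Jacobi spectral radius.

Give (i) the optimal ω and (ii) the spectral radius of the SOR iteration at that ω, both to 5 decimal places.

ω* = 1.85105, ρ_SOR = 0.85105

B_J for the 38×38 system has eigenvalues cos(kπ/39); ρ_J = cos(π/39) = 0.99676.
√(1−ρ_J²) = |sin(π/39)| = 0.080467
[ω*] 2 ÷ (1 + 0.080467) = 2 ÷ 1.080467 = 1.85105.
and ρ(B_{ω*}) = 1.85105 − 1 = 0.85105.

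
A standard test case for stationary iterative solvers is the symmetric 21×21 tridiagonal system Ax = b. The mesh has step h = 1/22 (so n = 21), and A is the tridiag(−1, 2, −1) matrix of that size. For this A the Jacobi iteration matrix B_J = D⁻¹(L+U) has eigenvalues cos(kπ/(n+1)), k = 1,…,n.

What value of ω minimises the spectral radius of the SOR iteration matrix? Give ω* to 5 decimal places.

ω* = 1.75083

spectrum of D⁻¹(L+U) = {cos(kπ/22) : 1≤k≤21}; ρ_J = cos(π/22) = 0.98982.
√(1−ρ_J²) = |sin(π/22)| = 0.142315
Young: ω* = 2/(1+√(1−ρ_J²)) = 2/(1+0.142315) = 2/1.142315 = 1.75083.
ρ(B_{ω*}) = ω*−1 = 0.75083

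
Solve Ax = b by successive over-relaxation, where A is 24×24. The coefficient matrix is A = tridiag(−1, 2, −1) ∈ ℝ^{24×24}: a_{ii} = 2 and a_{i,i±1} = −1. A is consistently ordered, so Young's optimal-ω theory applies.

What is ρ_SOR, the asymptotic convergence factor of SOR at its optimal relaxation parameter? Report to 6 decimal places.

½·tridiag(1,0,1) at n=24: λ_k = cos(kπ/25); max |λ| at k=1 ⇒ ρ_J = cos(π/25) ≈ 0.992115.
√(1 − cos²(π/25)) = sin(π/25) ≈ 0.1253332.
ω* = 2/(1 + 0.1253332) = 2/1.1253332 = 1.777251.
Hence ρ(B_{ω*}) = 1.777251 − 1 = 0.777251.

ρ_SOR = 0.777251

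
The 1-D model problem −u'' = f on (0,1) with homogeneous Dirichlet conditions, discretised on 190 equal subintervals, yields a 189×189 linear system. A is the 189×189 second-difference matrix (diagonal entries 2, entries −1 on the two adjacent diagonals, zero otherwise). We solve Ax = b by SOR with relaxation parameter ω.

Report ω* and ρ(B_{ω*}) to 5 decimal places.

ω* = 1.96747, ρ_SOR = 0.96747

n=189: λ(B_J) = 1 − λ(A)/2 = cos(kπ/190); k=1 gives ρ_J = 0.99986.
√(1−ρ_J²) simplifies to sin(π/190) = 0.016534.
Then 2/(1+√(1−ρ_J²)) = 2/(1+0.016534); ω* = 2/1.016534 = 1.96747.
ρ_SOR = ω* − 1 ≈ 0.96747.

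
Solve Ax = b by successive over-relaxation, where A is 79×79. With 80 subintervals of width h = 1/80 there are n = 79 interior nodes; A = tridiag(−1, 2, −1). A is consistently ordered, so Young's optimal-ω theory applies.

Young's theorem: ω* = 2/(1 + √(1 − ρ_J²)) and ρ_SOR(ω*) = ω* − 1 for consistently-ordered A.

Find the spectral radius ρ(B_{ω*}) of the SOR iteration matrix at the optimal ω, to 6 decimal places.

spectrum of D⁻¹(L+U) = {cos(kπ/80) : 1≤k≤79}; ρ_J = cos(π/80) = 0.999229.
√(1−ρ_J²) simplifies to sin(π/80) = 0.0392598.
So ω* = 2/1.0392598 = 1.924447 (Young).
ρ(B_{ω*}) = ω*−1 = 0.924447

ρ_SOR = 0.924447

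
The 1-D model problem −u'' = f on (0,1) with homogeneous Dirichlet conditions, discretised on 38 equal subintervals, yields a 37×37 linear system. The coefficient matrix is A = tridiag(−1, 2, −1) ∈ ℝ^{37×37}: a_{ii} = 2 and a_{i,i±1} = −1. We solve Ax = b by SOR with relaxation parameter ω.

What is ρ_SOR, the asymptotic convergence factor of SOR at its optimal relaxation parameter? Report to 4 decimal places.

ρ_SOR = 0.8474

n=37: λ(B_J) = 1 − λ(A)/2 = cos(kπ/38); k=1 gives ρ_J = 0.9966.
√(1 − cos²(π/38)) = sin(π/38) ≈ 0.08258.
So ω* = 2/1.08258 = 1.8474 (Young).
and ρ(B_{ω*}) = 1.8474 − 1 = 0.8474.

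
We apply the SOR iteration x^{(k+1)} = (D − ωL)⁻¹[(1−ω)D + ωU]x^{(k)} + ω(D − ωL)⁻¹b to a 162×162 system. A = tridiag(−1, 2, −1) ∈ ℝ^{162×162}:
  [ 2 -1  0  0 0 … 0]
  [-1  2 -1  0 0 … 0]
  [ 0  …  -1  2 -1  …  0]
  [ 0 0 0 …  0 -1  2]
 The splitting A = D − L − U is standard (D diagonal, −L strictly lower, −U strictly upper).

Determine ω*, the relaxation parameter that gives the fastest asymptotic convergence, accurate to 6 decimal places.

spectrum of D⁻¹(L+U) = {cos(kπ/163) : 1≤k≤162}; ρ_J = cos(π/163) = 0.999814.
root = sin(π/163) = 0.0192724  (since 1−cos² = sin²).
[ω*] 2 ÷ (1 + 0.0192724) = 2 ÷ 1.0192724 = 1.962184.
ρ(B_{ω*}) = ω*−1 = 0.962184

ω* = 1.962184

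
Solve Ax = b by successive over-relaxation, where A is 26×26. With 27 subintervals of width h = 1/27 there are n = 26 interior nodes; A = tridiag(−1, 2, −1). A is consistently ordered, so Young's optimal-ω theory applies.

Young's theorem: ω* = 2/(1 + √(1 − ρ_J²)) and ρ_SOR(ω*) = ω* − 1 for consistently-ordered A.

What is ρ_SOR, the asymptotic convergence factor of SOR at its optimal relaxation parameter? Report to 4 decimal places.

ρ_SOR = 0.7920

n=26: λ(B_J) = 1 − λ(A)/2 = cos(kπ/27); k=1 gives ρ_J = 0.9932.
root = sin(π/27) = 0.11609  (since 1−cos² = sin²).
ω* = 2 / (1 + 0.11609) = 2 / 1.11609 ≈ 1.7920.
At ω = 1.7920 every |λ(B_ω)| = ω−1, so ρ_SOR = 0.7920.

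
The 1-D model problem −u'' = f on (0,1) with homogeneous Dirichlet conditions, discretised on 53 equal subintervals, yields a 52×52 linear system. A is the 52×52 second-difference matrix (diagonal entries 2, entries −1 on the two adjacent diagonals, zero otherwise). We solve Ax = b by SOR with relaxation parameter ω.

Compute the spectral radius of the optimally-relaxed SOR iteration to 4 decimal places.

ρ_SOR = 0.8881

½·tridiag(1,0,1) at n=52: λ_k = cos(kπ/53); max |λ| at k=1 ⇒ ρ_J = cos(π/53) ≈ 0.9982.
root = sin(π/53) = 0.05924  (since 1−cos² = sin²).
ω* = 2/(1 + 0.05924) = 2/1.05924 = 1.8881.
Hence ρ(B_{ω*}) = 1.8881 − 1 = 0.8881.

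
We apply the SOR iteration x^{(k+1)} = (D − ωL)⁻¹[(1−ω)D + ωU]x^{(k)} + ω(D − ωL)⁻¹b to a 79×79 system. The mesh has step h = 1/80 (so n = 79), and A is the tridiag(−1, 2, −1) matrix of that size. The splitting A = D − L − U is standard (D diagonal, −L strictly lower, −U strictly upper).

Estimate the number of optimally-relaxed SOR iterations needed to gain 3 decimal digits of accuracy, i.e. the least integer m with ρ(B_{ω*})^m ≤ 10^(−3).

½·tridiag(1,0,1) at n=79: λ_k = cos(kπ/80); max |λ| at k=1 ⇒ ρ_J = cos(π/80) ≈ 0.9992290.
root = sin(π/80) = 0.0392598  (since 1−cos² = sin²).
ω* = 2 / (1 + 0.0392598) = 2 / 1.0392598 ≈ 1.9244466.
Hence ρ(B_{ω*}) = 1.9244466 − 1 = 0.9244466.
3·ln10 = 6.90776; −ln(0.9244466) = 0.07856; m = ⌈6.90776/0.07856⌉ = ⌈87.930⌉ = 88.

m = 88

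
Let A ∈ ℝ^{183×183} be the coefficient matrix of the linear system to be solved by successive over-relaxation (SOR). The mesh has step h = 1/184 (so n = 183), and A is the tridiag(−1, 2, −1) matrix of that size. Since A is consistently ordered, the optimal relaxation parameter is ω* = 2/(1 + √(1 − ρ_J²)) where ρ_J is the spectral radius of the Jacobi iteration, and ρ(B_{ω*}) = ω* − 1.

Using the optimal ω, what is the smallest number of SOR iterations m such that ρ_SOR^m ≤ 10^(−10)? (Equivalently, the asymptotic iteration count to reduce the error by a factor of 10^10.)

m = 675

With n=183, ρ(Jacobi) = cos(π/184) = 0.9998542.
1 − cos²(π/184) = sin²(π/184) ⇒ √(1−ρ_J²) = sin(π/184) = 0.0170730.
ω* = 2/(1 + 0.0170730) = 2/1.0170730 = 1.9664272.
ρ_SOR = ω* − 1 ≈ 0.9664272.
10·ln10 = 23.0259; −ln(0.9664272) = 0.0341493; m = ⌈23.0259/0.0341493⌉ = ⌈674.272⌉ = 675.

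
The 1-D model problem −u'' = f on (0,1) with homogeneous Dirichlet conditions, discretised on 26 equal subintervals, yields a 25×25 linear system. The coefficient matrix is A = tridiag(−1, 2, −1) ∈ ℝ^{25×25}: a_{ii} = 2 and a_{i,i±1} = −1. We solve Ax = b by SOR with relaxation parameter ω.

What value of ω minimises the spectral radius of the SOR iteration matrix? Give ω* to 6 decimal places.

ω* = 1.784859

[ρ_J] n=25: ρ(B_J) = cos(π/(n+1)) = cos(π/26) = 0.992709.
root = sin(π/26) = 0.1205367  (since 1−cos² = sin²).
So ω* = 2/1.1205367 = 1.784859 (Young).
ρ_SOR = ω* − 1 = 1.784859 − 1 = 0.784859.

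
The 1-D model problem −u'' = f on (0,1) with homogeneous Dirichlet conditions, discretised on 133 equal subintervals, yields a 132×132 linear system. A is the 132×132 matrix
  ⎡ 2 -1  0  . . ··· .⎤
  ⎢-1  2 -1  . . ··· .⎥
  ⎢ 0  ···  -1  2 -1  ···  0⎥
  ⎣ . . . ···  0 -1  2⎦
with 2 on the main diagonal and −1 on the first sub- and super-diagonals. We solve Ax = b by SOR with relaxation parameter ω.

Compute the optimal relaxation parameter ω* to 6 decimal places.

ω* = 1.953852

ρ_J = max_k |cos(kπ/133)| = cos(π/133) = 0.999721
√(1−ρ_J²) simplifies to sin(π/133) = 0.0236188.
Then 2/(1+√(1−ρ_J²)) = 2/(1+0.0236188); ω* = 2/1.0236188 = 1.953852.
and ρ(B_{ω*}) = 1.953852 − 1 = 0.953852.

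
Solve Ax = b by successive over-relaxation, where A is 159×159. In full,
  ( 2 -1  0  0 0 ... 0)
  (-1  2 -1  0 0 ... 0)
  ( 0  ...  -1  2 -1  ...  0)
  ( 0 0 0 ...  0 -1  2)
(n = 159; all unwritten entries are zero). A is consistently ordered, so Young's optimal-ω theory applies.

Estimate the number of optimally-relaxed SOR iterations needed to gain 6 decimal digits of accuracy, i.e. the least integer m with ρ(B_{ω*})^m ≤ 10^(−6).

With n=159, ρ(Jacobi) = cos(π/160) = 0.9998072.
1 − cos²(π/160) = sin²(π/160) ⇒ √(1−ρ_J²) = sin(π/160) = 0.0196337.
So ω* = 2/1.0196337 = 1.9614887 (Young).
ρ_SOR = ω* − 1 ≈ 0.9614887.
(0.9614887)^m ≤ 10^{−6}  ⇒  m·ln(0.9614887) ≤ −6·ln10  ⇒  m ≥ 351.786  ⇒  m = 352

m = 352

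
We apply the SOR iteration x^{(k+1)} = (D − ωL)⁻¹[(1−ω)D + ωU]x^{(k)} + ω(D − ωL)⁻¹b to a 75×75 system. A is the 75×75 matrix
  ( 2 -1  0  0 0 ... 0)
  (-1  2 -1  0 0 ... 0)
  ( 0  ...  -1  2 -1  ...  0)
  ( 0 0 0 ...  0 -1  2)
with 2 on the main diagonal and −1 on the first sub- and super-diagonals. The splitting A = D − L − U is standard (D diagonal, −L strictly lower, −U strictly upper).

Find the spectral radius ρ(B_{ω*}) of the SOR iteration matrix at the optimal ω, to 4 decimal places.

B_J for the 75×75 system has eigenvalues cos(kπ/76); ρ_J = cos(π/76) = 0.9991.
√(1−ρ_J²) simplifies to sin(π/76) = 0.04132.
Then 2/(1+√(1−ρ_J²)) = 2/(1+0.04132); ω* = 2/1.04132 = 1.9206.
ρ_SOR = ω* − 1 ≈ 0.9206.

ρ_SOR = 0.9206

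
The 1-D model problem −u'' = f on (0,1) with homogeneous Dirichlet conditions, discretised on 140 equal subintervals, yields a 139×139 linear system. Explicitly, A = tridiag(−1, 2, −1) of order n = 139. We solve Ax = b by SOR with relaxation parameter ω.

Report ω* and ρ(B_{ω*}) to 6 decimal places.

ω* = 1.956109, ρ_SOR = 0.956109

B_J for the 139×139 system has eigenvalues cos(kπ/140); ρ_J = cos(π/140) = 0.999748.
root = sin(π/140) = 0.0224381  (since 1−cos² = sin²).
Then 2/(1+√(1−ρ_J²)) = 2/(1+0.0224381); ω* = 2/1.0224381 = 1.956109.
Hence ρ(B_{ω*}) = 1.956109 − 1 = 0.956109.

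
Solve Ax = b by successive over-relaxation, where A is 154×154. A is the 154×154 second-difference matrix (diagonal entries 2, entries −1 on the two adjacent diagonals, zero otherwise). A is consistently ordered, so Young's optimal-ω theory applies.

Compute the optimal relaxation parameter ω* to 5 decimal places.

With n=154, ρ(Jacobi) = cos(π/155) = 0.99979.
1 − cos²(π/155) = sin²(π/155) ⇒ √(1−ρ_J²) = sin(π/155) = 0.020267.
[ω*] 2 ÷ (1 + 0.020267) = 2 ÷ 1.020267 = 1.96027.
ρ_SOR = ω* − 1 = 1.96027 − 1 = 0.96027.

ω* = 1.96027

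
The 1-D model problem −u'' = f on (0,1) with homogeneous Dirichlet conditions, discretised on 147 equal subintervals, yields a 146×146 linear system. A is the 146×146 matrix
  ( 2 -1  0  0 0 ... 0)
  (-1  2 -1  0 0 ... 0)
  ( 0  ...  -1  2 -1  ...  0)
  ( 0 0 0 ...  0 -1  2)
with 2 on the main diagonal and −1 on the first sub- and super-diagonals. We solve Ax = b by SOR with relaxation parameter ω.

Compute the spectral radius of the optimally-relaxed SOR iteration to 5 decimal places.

n=146: λ(B_J) = 1 − λ(A)/2 = cos(kπ/147); k=1 gives ρ_J = 0.99977.
√(1 − cos²(π/147)) = sin(π/147) ≈ 0.021370.
So ω* = 2/1.021370 = 1.95815 (Young).
At ω = 1.95815 every |λ(B_ω)| = ω−1, so ρ_SOR = 0.95815.

ρ_SOR = 0.95815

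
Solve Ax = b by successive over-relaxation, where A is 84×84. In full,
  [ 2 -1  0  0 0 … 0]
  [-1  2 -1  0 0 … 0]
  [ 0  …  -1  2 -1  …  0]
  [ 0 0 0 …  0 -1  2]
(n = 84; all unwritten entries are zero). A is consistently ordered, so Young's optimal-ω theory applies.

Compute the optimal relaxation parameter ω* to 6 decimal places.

ω* = 1.928731

½·tridiag(1,0,1) at n=84: λ_k = cos(kπ/85); max |λ| at k=1 ⇒ ρ_J = cos(π/85) ≈ 0.999317.
√(1 − cos²(π/85)) = sin(π/85) ≈ 0.0369515.
Young: ω* = 2/(1+√(1−ρ_J²)) = 2/(1+0.0369515) = 2/1.0369515 = 1.928731.
At ω = 1.928731 every |λ(B_ω)| = ω−1, so ρ_SOR = 0.928731.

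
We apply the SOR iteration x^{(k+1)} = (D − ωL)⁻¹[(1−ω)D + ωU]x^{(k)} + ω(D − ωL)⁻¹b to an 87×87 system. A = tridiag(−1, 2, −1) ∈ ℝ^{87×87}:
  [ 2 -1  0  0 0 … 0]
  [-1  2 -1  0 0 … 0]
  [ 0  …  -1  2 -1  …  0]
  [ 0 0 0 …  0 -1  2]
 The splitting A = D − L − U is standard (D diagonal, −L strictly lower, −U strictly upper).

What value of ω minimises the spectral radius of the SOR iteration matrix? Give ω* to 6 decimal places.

With n=87, ρ(Jacobi) = cos(π/88) = 0.999363.
1 − cos²(π/88) = sin²(π/88) ⇒ √(1−ρ_J²) = sin(π/88) = 0.0356923.
Then 2/(1+√(1−ρ_J²)) = 2/(1+0.0356923); ω* = 2/1.0356923 = 1.931075.
Hence ρ(B_{ω*}) = 1.931075 − 1 = 0.931075.

ω* = 1.931075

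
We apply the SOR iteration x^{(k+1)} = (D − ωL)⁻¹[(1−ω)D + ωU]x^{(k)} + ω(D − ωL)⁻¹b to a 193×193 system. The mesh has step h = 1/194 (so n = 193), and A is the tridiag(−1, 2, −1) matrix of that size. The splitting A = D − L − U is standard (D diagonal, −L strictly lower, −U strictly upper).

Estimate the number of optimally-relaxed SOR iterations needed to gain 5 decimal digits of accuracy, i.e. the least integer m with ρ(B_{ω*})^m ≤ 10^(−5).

m = 356

ρ_J = max_k |cos(kπ/194)| = cos(π/194) = 0.9998689
√(1−ρ_J²) = |sin(π/194)| = 0.0161931
So ω* = 2/1.0161931 = 1.9681299 (Young).
ρ_SOR = ω* − 1 = 1.9681299 − 1 = 0.9681299.
(0.9681299)^m ≤ 10^{−5}  ⇒  m·ln(0.9681299) ≤ −5·ln10  ⇒  m ≥ 355.457  ⇒  m = 356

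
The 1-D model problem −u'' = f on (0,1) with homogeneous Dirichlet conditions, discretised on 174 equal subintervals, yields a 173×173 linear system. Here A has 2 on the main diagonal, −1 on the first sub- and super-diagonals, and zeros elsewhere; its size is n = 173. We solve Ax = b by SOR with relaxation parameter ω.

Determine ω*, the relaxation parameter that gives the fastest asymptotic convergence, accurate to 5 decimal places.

ω* = 1.96453

With n=173, ρ(Jacobi) = cos(π/174) = 0.99984.
√(1−ρ_J²) simplifies to sin(π/174) = 0.018054.
[ω*] 2 ÷ (1 + 0.018054) = 2 ÷ 1.018054 = 1.96453.
ρ_SOR = ω* − 1 = 1.96453 − 1 = 0.96453.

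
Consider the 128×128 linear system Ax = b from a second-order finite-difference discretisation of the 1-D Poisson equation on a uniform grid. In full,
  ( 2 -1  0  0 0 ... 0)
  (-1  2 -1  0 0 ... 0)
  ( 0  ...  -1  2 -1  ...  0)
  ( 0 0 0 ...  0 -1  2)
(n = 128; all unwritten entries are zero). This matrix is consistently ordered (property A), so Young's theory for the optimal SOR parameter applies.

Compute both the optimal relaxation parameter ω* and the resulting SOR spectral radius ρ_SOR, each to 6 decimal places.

spectrum of D⁻¹(L+U) = {cos(kπ/129) : 1≤k≤128}; ρ_J = cos(π/129) = 0.999703.
root = sin(π/129) = 0.0243510  (since 1−cos² = sin²).
Young: ω* = 2/(1+√(1−ρ_J²)) = 2/(1+0.0243510) = 2/1.0243510 = 1.952456.
At ω = 1.952456 every |λ(B_ω)| = ω−1, so ρ_SOR = 0.952456.

ω* = 1.952456, ρ_SOR = 0.952456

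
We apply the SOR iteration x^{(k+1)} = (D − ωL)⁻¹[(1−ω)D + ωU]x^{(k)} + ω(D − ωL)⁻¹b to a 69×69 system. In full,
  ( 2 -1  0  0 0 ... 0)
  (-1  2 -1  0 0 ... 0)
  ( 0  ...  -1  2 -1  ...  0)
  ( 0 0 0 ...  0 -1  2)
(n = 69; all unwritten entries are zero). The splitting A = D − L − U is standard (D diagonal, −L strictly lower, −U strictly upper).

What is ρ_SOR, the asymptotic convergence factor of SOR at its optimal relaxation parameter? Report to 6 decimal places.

ρ_SOR = 0.914123

[ρ_J] n=69: ρ(B_J) = cos(π/(n+1)) = cos(π/70) = 0.998993.
root = sin(π/70) = 0.0448648  (since 1−cos² = sin²).
ω* = 2 / (1 + 0.0448648) = 2 / 1.0448648 ≈ 1.914123.
[ρ_SOR] ω* − 1 = 0.914123.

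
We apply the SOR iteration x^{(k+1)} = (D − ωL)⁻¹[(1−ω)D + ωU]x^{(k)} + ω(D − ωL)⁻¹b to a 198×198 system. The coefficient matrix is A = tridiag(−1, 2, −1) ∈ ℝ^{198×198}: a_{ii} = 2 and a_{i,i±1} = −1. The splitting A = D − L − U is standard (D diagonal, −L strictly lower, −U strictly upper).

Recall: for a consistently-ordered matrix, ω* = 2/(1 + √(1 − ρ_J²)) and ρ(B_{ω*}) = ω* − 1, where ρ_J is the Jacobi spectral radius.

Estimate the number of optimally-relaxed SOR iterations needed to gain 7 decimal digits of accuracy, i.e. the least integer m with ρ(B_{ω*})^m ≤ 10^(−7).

spectrum of D⁻¹(L+U) = {cos(kπ/199) : 1≤k≤198}; ρ_J = cos(π/199) = 0.9998754.
root = sin(π/199) = 0.0157862  (since 1−cos² = sin²).
Then 2/(1+√(1−ρ_J²)) = 2/(1+0.0157862); ω* = 2/1.0157862 = 1.9689183.
and ρ(B_{ω*}) = 1.9689183 − 1 = 0.9689183.
m ≥ 7·ln10 / (−ln 0.9689183) = 510.470; smallest integer m = 511.

m = 511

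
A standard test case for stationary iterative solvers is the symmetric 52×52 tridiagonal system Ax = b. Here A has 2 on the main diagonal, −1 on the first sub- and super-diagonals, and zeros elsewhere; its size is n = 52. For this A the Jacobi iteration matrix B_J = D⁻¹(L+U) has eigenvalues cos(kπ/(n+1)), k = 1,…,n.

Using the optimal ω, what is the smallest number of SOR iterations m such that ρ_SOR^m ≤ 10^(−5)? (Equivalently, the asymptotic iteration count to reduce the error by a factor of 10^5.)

m = 98

spectrum of D⁻¹(L+U) = {cos(kπ/53) : 1≤k≤52}; ρ_J = cos(π/53) = 0.9982437.
√(1−ρ_J²) simplifies to sin(π/53) = 0.0592406.
So ω* = 2/1.0592406 = 1.8881451 (Young).
ρ_SOR = ω* − 1 = 1.8881451 − 1 = 0.8881451.
For 5 digits: m = 5·ln10 / (−ln 0.8881451) = 11.5129/0.11862 = 97.057; round up → m = 98.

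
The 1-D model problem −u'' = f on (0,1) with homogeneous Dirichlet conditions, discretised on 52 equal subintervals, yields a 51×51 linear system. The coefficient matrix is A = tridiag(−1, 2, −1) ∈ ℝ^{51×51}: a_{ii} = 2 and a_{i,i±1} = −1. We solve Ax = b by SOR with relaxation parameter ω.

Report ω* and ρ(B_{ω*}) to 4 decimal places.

ω* = 1.8861, ρ_SOR = 0.8861

½·tridiag(1,0,1) at n=51: λ_k = cos(kπ/52); max |λ| at k=1 ⇒ ρ_J = cos(π/52) ≈ 0.9982.
root = sin(π/52) = 0.06038  (since 1−cos² = sin²).
ω* = 2/(1 + 0.06038) = 2/1.06038 = 1.8861.
and ρ(B_{ω*}) = 1.8861 − 1 = 0.8861.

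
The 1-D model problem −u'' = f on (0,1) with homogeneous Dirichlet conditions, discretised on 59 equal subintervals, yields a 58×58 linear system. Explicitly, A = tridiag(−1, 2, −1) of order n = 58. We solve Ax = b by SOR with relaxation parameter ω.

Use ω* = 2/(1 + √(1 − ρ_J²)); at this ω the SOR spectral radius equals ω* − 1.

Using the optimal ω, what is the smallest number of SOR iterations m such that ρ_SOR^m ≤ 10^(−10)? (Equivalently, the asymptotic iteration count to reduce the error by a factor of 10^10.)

ρ_J = max_k |cos(kπ/59)| = cos(π/59) = 0.9985827
root = sin(π/59) = 0.0532222  (since 1−cos² = sin²).
ω* = 2 / (1 + 0.0532222) = 2 / 1.0532222 ≈ 1.8989345.
Hence ρ(B_{ω*}) = 1.8989345 − 1 = 0.8989345.
Need (0.8989345)^m ≤ 10^(−10): m ≥ 10·ln10/|ln 0.8989345| = 23.0259/0.106545 = 216.114 ⇒ m = 217.

m = 217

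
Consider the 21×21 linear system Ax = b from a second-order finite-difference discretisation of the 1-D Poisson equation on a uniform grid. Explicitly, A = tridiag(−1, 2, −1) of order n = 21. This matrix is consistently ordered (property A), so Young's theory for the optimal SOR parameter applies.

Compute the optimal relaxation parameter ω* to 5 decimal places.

B_J for the 21×21 system has eigenvalues cos(kπ/22); ρ_J = cos(π/22) = 0.98982.
√(1 − cos²(π/22)) = sin(π/22) ≈ 0.142315.
ω* = 2 / (1 + 0.142315) = 2 / 1.142315 ≈ 1.75083.
and ρ(B_{ω*}) = 1.75083 − 1 = 0.75083.

ω* = 1.75083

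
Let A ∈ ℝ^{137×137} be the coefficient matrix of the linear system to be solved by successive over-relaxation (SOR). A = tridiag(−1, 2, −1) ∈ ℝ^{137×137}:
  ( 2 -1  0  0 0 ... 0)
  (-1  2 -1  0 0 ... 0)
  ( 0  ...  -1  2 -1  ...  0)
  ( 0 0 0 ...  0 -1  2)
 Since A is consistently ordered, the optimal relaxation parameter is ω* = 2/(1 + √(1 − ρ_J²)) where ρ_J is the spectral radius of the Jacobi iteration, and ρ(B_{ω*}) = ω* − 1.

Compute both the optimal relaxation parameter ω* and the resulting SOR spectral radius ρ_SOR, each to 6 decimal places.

ω* = 1.955487, ρ_SOR = 0.955487

½·tridiag(1,0,1) at n=137: λ_k = cos(kπ/138); max |λ| at k=1 ⇒ ρ_J = cos(π/138) ≈ 0.999741.
root = sin(π/138) = 0.0227632  (since 1−cos² = sin²).
ω* = 2/(1+0.0227632) = 1.955487
Hence ρ(B_{ω*}) = 1.955487 − 1 = 0.955487.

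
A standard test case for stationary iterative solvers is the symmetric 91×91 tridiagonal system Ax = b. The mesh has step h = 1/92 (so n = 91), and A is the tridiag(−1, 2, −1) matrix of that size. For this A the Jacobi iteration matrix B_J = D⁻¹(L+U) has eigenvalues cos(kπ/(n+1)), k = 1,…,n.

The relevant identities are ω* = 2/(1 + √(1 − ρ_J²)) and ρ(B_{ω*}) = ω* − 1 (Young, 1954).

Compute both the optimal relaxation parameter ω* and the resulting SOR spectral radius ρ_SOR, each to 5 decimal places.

½·tridiag(1,0,1) at n=91: λ_k = cos(kπ/92); max |λ| at k=1 ⇒ ρ_J = cos(π/92) ≈ 0.99942.
√(1−ρ_J²) simplifies to sin(π/92) = 0.034141.
ω* = 2 / (1 + 0.034141) = 2 / 1.034141 ≈ 1.93397.
[ρ_SOR] ω* − 1 = 0.93397.

ω* = 1.93397, ρ_SOR = 0.93397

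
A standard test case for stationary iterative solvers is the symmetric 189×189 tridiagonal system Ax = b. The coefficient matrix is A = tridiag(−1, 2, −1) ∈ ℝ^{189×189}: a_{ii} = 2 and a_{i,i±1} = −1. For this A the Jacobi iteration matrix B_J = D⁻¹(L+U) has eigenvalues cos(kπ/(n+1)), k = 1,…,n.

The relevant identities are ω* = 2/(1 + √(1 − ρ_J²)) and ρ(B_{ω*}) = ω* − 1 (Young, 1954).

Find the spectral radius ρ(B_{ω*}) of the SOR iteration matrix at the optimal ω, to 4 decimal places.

ρ_SOR = 0.9675

B_J for the 189×189 system has eigenvalues cos(kπ/190); ρ_J = cos(π/190) = 0.9999.
√(1 − cos²(π/190)) = sin(π/190) ≈ 0.01653.
ω* = 2/(1+0.01653) = 1.9675
[ρ_SOR] ω* − 1 = 0.9675.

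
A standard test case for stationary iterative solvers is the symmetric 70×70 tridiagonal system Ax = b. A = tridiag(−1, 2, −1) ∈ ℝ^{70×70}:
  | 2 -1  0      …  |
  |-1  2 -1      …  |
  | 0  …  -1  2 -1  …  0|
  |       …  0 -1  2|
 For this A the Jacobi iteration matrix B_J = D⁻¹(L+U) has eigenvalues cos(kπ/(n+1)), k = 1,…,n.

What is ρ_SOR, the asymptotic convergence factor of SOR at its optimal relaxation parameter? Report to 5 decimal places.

ρ_SOR = 0.91528

spectrum of D⁻¹(L+U) = {cos(kπ/71) : 1≤k≤70}; ρ_J = cos(π/71) = 0.99902.
√(1−ρ_J²) = |sin(π/71)| = 0.044233
Young: ω* = 2/(1+√(1−ρ_J²)) = 2/(1+0.044233) = 2/1.044233 = 1.91528.
[ρ_SOR] ω* − 1 = 0.91528.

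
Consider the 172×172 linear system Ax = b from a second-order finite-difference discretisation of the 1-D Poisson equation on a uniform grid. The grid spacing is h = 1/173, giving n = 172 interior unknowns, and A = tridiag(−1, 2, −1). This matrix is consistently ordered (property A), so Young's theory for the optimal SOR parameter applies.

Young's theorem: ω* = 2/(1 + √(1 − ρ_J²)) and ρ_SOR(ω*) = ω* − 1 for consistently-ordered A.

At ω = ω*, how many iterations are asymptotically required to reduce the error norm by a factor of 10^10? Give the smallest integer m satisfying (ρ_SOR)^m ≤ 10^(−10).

m = 634

B_J for the 172×172 system has eigenvalues cos(kπ/173); ρ_J = cos(π/173) = 0.9998351.
1 − cos²(π/173) = sin²(π/173) ⇒ √(1−ρ_J²) = sin(π/173) = 0.0181585.
Then 2/(1+√(1−ρ_J²)) = 2/(1+0.0181585); ω* = 2/1.0181585 = 1.9643307.
ρ_SOR = ω* − 1 = 1.9643307 − 1 = 0.9643307.
For 10 digits: m = 10·ln10 / (−ln 0.9643307) = 23.0259/0.036321 = 633.956; round up → m = 634.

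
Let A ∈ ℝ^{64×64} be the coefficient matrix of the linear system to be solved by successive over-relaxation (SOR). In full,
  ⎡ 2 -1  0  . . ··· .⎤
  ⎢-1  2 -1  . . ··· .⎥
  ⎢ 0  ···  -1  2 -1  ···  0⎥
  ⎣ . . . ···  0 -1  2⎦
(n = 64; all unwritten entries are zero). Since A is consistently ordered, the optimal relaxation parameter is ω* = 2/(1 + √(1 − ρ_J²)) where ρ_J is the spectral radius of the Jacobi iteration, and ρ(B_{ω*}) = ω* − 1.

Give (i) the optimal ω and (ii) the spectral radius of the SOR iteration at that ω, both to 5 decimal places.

n=64: λ(B_J) = 1 − λ(A)/2 = cos(kπ/65); k=1 gives ρ_J = 0.99883.
root = sin(π/65) = 0.048313  (since 1−cos² = sin²).
[ω*] 2 ÷ (1 + 0.048313) = 2 ÷ 1.048313 = 1.90783.
and ρ(B_{ω*}) = 1.90783 − 1 = 0.90783.

ω* = 1.90783, ρ_SOR = 0.90783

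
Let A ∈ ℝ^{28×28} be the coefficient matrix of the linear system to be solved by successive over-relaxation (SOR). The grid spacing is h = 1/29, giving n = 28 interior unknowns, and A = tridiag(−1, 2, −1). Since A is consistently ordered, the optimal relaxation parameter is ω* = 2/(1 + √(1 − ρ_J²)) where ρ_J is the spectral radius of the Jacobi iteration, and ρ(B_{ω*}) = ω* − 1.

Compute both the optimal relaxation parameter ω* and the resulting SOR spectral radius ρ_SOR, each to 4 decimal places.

ω* = 1.8049, ρ_SOR = 0.8049

ρ_J = max_k |cos(kπ/29)| = cos(π/29) = 0.9941
√(1 − cos²(π/29)) = sin(π/29) ≈ 0.10812.
ω* = 2/(1+0.10812) = 1.8049
Hence ρ(B_{ω*}) = 1.8049 − 1 = 0.8049.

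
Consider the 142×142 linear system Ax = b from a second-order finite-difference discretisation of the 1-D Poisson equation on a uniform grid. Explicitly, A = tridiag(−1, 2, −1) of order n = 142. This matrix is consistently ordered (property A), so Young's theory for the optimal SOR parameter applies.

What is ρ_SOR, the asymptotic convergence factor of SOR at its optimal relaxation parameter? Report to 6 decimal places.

ρ_SOR = 0.957010

½·tridiag(1,0,1) at n=142: λ_k = cos(kπ/143); max |λ| at k=1 ⇒ ρ_J = cos(π/143) ≈ 0.999759.
√(1 − cos²(π/143)) = sin(π/143) ≈ 0.0219674.
Then 2/(1+√(1−ρ_J²)) = 2/(1+0.0219674); ω* = 2/1.0219674 = 1.957010.
[ρ_SOR] ω* − 1 = 0.957010.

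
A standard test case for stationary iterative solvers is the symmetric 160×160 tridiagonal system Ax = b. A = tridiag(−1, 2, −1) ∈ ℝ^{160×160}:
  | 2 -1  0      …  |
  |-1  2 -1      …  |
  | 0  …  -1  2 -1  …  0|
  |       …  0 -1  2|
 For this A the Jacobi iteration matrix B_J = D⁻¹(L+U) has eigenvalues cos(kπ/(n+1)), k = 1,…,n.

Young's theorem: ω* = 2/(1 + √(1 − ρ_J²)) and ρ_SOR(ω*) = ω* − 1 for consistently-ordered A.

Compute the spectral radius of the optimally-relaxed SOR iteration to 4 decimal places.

With n=160, ρ(Jacobi) = cos(π/161) = 0.9998.
√(1 − cos²(π/161)) = sin(π/161) ≈ 0.01951.
Then 2/(1+√(1−ρ_J²)) = 2/(1+0.01951); ω* = 2/1.01951 = 1.9617.
[ρ_SOR] ω* − 1 = 0.9617.

ρ_SOR = 0.9617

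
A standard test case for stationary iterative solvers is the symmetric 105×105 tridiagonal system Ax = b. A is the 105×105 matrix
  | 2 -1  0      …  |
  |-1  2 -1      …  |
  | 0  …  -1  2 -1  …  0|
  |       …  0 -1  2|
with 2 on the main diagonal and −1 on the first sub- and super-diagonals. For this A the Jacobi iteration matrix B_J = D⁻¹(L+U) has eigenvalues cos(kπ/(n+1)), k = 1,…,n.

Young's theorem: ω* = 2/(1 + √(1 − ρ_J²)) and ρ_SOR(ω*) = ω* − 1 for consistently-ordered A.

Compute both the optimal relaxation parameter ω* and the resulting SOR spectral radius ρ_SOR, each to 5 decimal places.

[ρ_J] n=105: ρ(B_J) = cos(π/(n+1)) = cos(π/106) = 0.99956.
√(1−ρ_J²) simplifies to sin(π/106) = 0.029633.
So ω* = 2/1.029633 = 1.94244 (Young).
[ρ_SOR] ω* − 1 = 0.94244.

ω* = 1.94244, ρ_SOR = 0.94244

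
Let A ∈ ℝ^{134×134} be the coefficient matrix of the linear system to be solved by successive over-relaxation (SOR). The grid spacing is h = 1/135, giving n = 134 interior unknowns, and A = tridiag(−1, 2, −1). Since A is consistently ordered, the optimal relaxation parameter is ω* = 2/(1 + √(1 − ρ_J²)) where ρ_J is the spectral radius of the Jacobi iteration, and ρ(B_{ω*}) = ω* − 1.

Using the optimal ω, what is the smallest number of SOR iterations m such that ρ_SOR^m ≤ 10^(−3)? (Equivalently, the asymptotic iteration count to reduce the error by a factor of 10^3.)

m = 149

ρ_J = max_k |cos(kπ/135)| = cos(π/135) = 0.9997292
root = sin(π/135) = 0.0232690  (since 1−cos² = sin²).
Young: ω* = 2/(1+√(1−ρ_J²)) = 2/(1+0.0232690) = 2/1.0232690 = 1.9545203.
ρ(B_{ω*}) = ω*−1 = 0.9545203
For 3 digits: m = 3·ln10 / (−ln 0.9545203) = 6.90776/0.0465464 = 148.406; round up → m = 149.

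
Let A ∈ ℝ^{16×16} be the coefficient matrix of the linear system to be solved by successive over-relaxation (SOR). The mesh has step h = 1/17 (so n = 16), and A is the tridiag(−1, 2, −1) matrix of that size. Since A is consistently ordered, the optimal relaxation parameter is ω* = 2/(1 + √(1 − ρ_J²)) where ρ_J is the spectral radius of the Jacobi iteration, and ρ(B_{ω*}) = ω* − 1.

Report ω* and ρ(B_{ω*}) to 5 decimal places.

With n=16, ρ(Jacobi) = cos(π/17) = 0.98297.
root = sin(π/17) = 0.183750  (since 1−cos² = sin²).
ω* = 2/(1 + 0.183750) = 2/1.183750 = 1.68955.
ρ_SOR = ω* − 1 = 1.68955 − 1 = 0.68955.

ω* = 1.68955, ρ_SOR = 0.68955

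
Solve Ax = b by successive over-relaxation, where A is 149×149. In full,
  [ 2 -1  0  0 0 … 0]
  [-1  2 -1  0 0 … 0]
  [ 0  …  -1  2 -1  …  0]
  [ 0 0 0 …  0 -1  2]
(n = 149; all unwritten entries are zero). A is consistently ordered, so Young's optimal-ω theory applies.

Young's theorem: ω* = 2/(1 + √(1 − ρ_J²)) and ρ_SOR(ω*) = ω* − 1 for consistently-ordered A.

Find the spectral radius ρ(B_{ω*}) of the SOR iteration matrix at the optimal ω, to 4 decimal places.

With n=149, ρ(Jacobi) = cos(π/150) = 0.9998.
√(1 − cos²(π/150)) = sin(π/150) ≈ 0.02094.
Young: ω* = 2/(1+√(1−ρ_J²)) = 2/(1+0.02094) = 2/1.02094 = 1.9590.
[ρ_SOR] ω* − 1 = 0.9590.

ρ_SOR = 0.9590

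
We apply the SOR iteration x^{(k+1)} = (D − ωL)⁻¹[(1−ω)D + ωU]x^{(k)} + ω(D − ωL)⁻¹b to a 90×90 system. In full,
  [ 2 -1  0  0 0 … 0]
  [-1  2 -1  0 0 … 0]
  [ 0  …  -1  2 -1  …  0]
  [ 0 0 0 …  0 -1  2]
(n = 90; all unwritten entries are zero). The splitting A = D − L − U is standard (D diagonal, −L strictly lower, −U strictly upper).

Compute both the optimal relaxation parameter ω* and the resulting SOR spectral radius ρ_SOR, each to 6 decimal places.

ω* = 1.933271, ρ_SOR = 0.933271

[ρ_J] n=90: ρ(B_J) = cos(π/(n+1)) = cos(π/91) = 0.999404.
root = sin(π/91) = 0.0345161  (since 1−cos² = sin²).
ω* = 2/(1+0.0345161) = 1.933271
ρ(B_{ω*}) = ω*−1 = 0.933271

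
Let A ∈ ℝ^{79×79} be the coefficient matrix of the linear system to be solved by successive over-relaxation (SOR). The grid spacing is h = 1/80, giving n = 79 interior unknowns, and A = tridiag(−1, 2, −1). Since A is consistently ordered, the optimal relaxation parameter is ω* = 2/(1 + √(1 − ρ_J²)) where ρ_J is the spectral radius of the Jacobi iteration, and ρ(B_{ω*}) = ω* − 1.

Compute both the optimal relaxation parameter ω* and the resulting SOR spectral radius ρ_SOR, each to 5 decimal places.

ω* = 1.92445, ρ_SOR = 0.92445

[ρ_J] n=79: ρ(B_J) = cos(π/(n+1)) = cos(π/80) = 0.99923.
root = sin(π/80) = 0.039260  (since 1−cos² = sin²).
So ω* = 2/1.039260 = 1.92445 (Young).
[ρ_SOR] ω* − 1 = 0.92445.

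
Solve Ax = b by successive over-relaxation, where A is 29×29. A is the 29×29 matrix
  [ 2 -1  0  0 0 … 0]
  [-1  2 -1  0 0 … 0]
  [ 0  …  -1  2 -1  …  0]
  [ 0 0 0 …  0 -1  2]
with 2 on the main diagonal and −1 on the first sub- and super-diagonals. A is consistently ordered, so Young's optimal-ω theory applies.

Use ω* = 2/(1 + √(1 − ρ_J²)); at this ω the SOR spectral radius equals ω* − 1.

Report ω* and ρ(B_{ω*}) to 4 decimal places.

ρ_J = max_k |cos(kπ/30)| = cos(π/30) = 0.9945
√(1 − cos²(π/30)) = sin(π/30) ≈ 0.10453.
ω* = 2/(1 + 0.10453) = 2/1.10453 = 1.8107.
[ρ_SOR] ω* − 1 = 0.8107.

ω* = 1.8107, ρ_SOR = 0.8107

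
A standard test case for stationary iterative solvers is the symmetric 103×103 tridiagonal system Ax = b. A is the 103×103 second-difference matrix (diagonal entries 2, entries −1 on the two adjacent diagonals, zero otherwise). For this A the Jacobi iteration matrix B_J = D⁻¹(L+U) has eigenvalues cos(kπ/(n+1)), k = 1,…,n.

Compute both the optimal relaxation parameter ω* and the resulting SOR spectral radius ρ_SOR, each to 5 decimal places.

ω* = 1.94136, ρ_SOR = 0.94136

½·tridiag(1,0,1) at n=103: λ_k = cos(kπ/104); max |λ| at k=1 ⇒ ρ_J = cos(π/104) ≈ 0.99954.
1 − cos²(π/104) = sin²(π/104) ⇒ √(1−ρ_J²) = sin(π/104) = 0.030203.
ω* = 2/(1 + 0.030203) = 2/1.030203 = 1.94136.
At ω = 1.94136 every |λ(B_ω)| = ω−1, so ρ_SOR = 0.94136.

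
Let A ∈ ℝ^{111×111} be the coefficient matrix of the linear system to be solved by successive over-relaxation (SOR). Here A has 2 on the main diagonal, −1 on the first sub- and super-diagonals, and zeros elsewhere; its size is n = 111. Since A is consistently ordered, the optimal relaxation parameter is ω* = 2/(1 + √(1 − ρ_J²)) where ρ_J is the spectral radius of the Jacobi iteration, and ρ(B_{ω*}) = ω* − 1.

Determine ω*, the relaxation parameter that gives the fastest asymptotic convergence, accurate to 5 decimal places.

ω* = 1.94544

spectrum of D⁻¹(L+U) = {cos(kπ/112) : 1≤k≤111}; ρ_J = cos(π/112) = 0.99961.
√(1−ρ_J²) simplifies to sin(π/112) = 0.028046.
ω* = 2/(1+0.028046) = 1.94544
and ρ(B_{ω*}) = 1.94544 − 1 = 0.94544.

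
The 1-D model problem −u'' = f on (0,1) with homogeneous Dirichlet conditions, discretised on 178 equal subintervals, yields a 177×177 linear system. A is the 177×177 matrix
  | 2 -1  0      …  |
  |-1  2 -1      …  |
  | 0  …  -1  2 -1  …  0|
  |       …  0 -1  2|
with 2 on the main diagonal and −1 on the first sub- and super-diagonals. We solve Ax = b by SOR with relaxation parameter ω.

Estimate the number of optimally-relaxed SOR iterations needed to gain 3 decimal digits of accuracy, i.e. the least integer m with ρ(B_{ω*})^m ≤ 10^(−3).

½·tridiag(1,0,1) at n=177: λ_k = cos(kπ/178); max |λ| at k=1 ⇒ ρ_J = cos(π/178) ≈ 0.9998443.
root = sin(π/178) = 0.0176485  (since 1−cos² = sin²).
Young: ω* = 2/(1+√(1−ρ_J²)) = 2/(1+0.0176485) = 2/1.0176485 = 1.9653151.
and ρ(B_{ω*}) = 1.9653151 − 1 = 0.9653151.
m ≥ 3·ln10 / (−ln 0.9653151) = 195.683; smallest integer m = 196.

m = 196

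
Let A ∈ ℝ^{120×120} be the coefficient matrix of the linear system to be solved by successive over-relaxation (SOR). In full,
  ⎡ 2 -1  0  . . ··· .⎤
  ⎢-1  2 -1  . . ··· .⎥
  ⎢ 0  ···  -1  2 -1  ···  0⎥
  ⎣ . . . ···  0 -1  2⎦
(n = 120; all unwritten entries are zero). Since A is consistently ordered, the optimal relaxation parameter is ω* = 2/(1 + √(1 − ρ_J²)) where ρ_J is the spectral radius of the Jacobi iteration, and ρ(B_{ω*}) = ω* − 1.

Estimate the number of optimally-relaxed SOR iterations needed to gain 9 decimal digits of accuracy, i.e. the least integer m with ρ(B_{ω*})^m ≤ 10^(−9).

With n=120, ρ(Jacobi) = cos(π/121) = 0.9996630.
√(1−ρ_J²) = |sin(π/121)| = 0.0259607
[ω*] 2 ÷ (1 + 0.0259607) = 2 ÷ 1.0259607 = 1.9493924.
ρ_SOR = ω* − 1 = 1.9493924 − 1 = 0.9493924.
m ≥ 9·ln10 / (−ln 0.9493924) = 399.038; smallest integer m = 400.

m = 400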